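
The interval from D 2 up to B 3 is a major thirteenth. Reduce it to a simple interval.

Each octave removed subtracts seven from the number: 13 − 7 = 6.
That makes a major thirteenth a compound major sixth — an octave plus a major sixth.

M6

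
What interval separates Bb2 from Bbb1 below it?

Descending from Bb2 to Bbb1 is the same interval as ascending Bbb1 to Bb2.
B to B is the same letter name, plus an octave — that makes it an octave of some quality.
Bbb1 to Bb2 spans 13 semitones — one semitone wider than the perfect octave (12) — giving an augmented octave.

A8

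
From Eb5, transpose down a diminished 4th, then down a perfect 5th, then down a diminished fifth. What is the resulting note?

Eb5 down a diminished fourth → B4 (4 semitones).
Down a perfect fifth from B4: E4 (7 semitones down).
Down a diminished fifth from E4: A#3 (6 semitones down).

A#3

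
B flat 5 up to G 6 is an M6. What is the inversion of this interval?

minor third

The rule of nine gives the new number: 9 − 6 = 3, so a sixth becomes a third.
And major becomes minor under inversion, so we get a minor third.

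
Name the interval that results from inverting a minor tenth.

major 6th

First reduce the compound minor tenth to its simple form, a minor third.
The rule of nine gives the new number: 9 − 3 = 6, so a third becomes a sixth.
The quality also flips — minor becomes major — giving a major sixth.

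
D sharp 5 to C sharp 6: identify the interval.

m7

D to C spans seven letter names (D-E-F-G-A-B-C), so the interval is some kind of seventh.
D#5 to C#6 is 10 semitones, a half step short of the major seventh (11), so this is minor.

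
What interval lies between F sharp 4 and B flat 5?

F to B spans four letter names (F-G-A-B), plus an octave — that makes it an eleventh of some quality.
The perfect eleventh is 17 semitones; here we have 16, one semitone narrower: diminished.
(Equivalently, a compound diminished fourth: a diminished fourth plus an octave.)

d11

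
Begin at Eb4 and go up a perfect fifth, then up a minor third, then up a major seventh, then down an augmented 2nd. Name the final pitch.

Eb4 up a perfect fifth → Bb4 (7 semitones).
Bb4 up a minor third → Db5 (3 semitones).
Db5 up a major seventh → C6 (11 semitones).
An augmented second down from C6 is Bbb5.

Bbb5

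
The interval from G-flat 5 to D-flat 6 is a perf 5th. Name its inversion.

The rule of nine gives the new number: 9 − 5 = 4, so a fifth becomes a fourth.
And perfect stays perfect under inversion, so we get a perfect fourth.

P4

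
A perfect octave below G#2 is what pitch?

G#1

An octave keeps the letter name G, an octave down from G.
A perfect octave spans 12 semitones, so from G#2 the target pitch is G#1.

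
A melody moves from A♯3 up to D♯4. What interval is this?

A to D spans four letter names (A-B-C-D) — that makes it a fourth of some quality.
Counting semitones, A#3→D#4 is 5, which is the perfect fourth.

P4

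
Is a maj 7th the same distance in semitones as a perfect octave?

No

A major seventh is 11 semitones but a perfect octave is 12 semitones — different sizes.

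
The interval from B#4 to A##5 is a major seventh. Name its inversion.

Interval numbers invert to sum to nine: 7 + 2 = 9, so a seventh inverts to a second.
And major becomes minor under inversion, so we get a minor second.

minor 2nd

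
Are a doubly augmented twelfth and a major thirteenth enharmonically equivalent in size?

Yes

A doubly augmented twelfth = 21 semitones = a major thirteenth; enharmonically equal.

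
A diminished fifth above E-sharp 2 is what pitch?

Five letter names up from E: B.
A diminished fifth is 6 semitones; 6 semitones up from E#2 gives B2.

B 2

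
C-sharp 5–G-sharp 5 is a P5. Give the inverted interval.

Interval numbers invert to sum to nine: 5 + 4 = 9, so a fifth inverts to a fourth.
The quality also flips — perfect stays perfect — giving a perfect fourth.

perfect fourth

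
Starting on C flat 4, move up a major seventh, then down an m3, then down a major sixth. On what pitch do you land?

A major seventh up from Cb4 is Bb4.
Down a minor third from Bb4: G4 (3 semitones down).
G4 down a major sixth → Bb3 (9 semitones).

B flat 3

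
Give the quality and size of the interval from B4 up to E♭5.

diminished fourth

B to E spans four letter names (B-C-D-E): a fourth.
B4 to Eb5 spans 4 semitones — one semitone narrower than the perfect fourth (5) — giving a diminished fourth.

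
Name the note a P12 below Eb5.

The twelfth's letter: E down five letter names plus an octave → A.
Moving 19 semitones down from Eb5 (the size of a perfect twelfth) reaches Ab3.

Ab3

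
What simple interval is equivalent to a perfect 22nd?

perfect 8th

Subtracting seven from the interval number removes an octave: 22 − 14 = 8.
So a perfect twenty-second is 2 octaves plus a perfect octave. The quality is unchanged.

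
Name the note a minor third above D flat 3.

F flat 3

The third takes the letter from D up to F.
A minor third is 3 semitones; 3 semitones up from Db3 gives Fb3.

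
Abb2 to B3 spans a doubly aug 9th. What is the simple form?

Subtracting seven from the interval number removes an octave: 9 − 7 = 2.
So a doubly augmented ninth is an octave plus a doubly augmented second. The quality is unchanged.

doubly augmented second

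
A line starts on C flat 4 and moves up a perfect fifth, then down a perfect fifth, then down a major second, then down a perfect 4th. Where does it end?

F flat 3

Cb4 up a perfect fifth → Gb4 (7 semitones).
A perfect fifth down from Gb4 is Cb4.
Cb4 down a major second → Bbb3 (2 semitones).
Down a perfect fourth from Bbb3: Fb3 (5 semitones down).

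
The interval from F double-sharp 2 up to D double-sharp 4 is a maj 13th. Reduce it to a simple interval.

major sixth

Each octave removed subtracts seven from the number: 13 − 7 = 6.
Quality carries through unchanged, so the simple form is a major sixth.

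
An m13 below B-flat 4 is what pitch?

D 3

Counting six letter names plus an octave down from B lands on D.
Moving 20 semitones down from Bb4 (the size of a minor thirteenth) reaches D3.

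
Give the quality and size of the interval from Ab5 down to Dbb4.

augmented 12th

Descending from Ab5 to Dbb4 is the same interval as ascending Dbb4 to Ab5.
D to A spans five letter names (D-E-F-G-A), plus an octave — that makes it a twelfth of some quality.
Dbb4 to Ab5 spans 20 semitones — one semitone wider than the perfect twelfth (19) — giving an augmented twelfth.
(Equivalently, a compound augmented fifth: an augmented fifth plus an octave.)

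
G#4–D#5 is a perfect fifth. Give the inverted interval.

The rule of nine gives the new number: 9 − 5 = 4, so a fifth becomes a fourth.
And perfect stays perfect under inversion, so we get a perfect fourth.

perfect 4th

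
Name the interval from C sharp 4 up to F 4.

diminished fourth

C to F spans four letter names (C-D-E-F): a fourth.
A perfect fourth would be 5 semitones; C#4 to F4 is 4, one semitone narrower, so the interval is diminished.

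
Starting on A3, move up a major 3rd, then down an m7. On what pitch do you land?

D#3

Up a major third from A3: C#4 (4 semitones up).
Down a minor seventh from C#4: D#3 (10 semitones down).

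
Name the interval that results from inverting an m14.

First reduce the compound minor fourteenth to its simple form, a minor seventh.
Inverted interval numbers add to nine, so a seventh pairs with a second (7 + 2 = 9).
And minor becomes major under inversion, so we get a major second.

major second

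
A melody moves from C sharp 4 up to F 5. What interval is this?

C to F spans four letter names (C-D-E-F), plus an octave: an eleventh.
A perfect eleventh would be 17 semitones; C#4 to F5 is 16, one semitone narrower, so the interval is diminished.
(Equivalently, a compound diminished fourth: a diminished fourth plus an octave.)

diminished eleventh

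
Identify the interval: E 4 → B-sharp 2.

Descending from E4 to B#2 is the same interval as ascending B#2 to E4.
B to E spans four letter names (B-C-D-E), plus an octave — that makes it an eleventh of some quality.
The perfect eleventh is 17 semitones; here we have 16, one semitone narrower: diminished.
(Equivalently, a compound diminished fourth: a diminished fourth plus an octave.)

d11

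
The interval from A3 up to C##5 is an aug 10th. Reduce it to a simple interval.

Subtracting seven from the interval number removes an octave: 10 − 7 = 3.
So an augmented tenth is an octave plus an augmented third. The quality is unchanged.

augmented 3rd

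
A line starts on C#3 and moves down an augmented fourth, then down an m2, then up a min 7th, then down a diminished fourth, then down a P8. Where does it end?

B#1

C#3 down an augmented fourth → G2 (6 semitones).
A minor second down from G2 is F#2.
F#2 up a minor seventh → E3 (10 semitones).
A diminished fourth down from E3 is B#2.
A perfect octave down from B#2 is B#1.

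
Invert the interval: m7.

M2

Interval numbers invert to sum to nine: 7 + 2 = 9, so a seventh inverts to a second.
Quality inverts too: minor becomes major. That makes the inversion a major second.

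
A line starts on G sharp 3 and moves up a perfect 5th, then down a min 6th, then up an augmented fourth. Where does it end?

Up a perfect fifth from G#3: D#4 (7 semitones up).
Down a minor sixth from D#4: F##3 (8 semitones down).
Up an augmented fourth from F##3: B##3 (6 semitones up).

B double-sharp 3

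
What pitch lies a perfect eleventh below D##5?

Four letters down from D (plus an octave) reaches A.
A perfect eleventh spans 17 semitones, so from D##5 the target pitch is A##3.

A##3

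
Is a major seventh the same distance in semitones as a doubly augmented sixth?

A major seventh = 11 semitones = a doubly augmented sixth; enharmonically equal.

Yes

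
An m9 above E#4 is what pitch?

F#5

The ninth's letter: E up two letter names plus an octave → F.
A minor ninth spans 13 semitones, so from E#4 the target pitch is F#5.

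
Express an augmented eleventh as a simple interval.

Each octave removed subtracts seven from the number: 11 − 7 = 4.
Quality carries through unchanged, so the simple form is an augmented fourth.

augmented fourth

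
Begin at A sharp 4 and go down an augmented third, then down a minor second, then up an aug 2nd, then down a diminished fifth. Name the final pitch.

B double-sharp 3

Down an augmented third from A#4: F4 (5 semitones down).
F4 down a minor second → E4 (1 semitone).
E4 up an augmented second → F##4 (3 semitones).
F##4 down a diminished fifth → B##3 (6 semitones).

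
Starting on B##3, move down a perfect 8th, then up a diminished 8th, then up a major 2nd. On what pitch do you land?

C##4

A perfect octave down from B##3 is B##2.
Up a diminished octave from B##2: B#3 (11 semitones up).
B#3 up a major second → C##4 (2 semitones).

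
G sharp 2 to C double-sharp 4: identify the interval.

G to C spans four letter names (G-A-B-C), plus an octave — that makes it an eleventh of some quality.
A perfect eleventh would be 17 semitones; G#2 to C##4 is 18, one semitone wider, so the interval is augmented.
(Equivalently, a compound augmented fourth: an augmented fourth plus an octave.)

augmented 11th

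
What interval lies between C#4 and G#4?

perfect 5th

C to G spans five letter names (C-D-E-F-G) — that makes it a fifth of some quality.
The perfect fifth spans 7 semitones, and C#4 to G#4 is exactly 7 semitones — so this is a perfect fifth.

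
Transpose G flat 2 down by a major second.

F flat 2

Two letter names down from G: F.
Moving 2 semitones down from Gb2 (the size of a major second) reaches Fb2.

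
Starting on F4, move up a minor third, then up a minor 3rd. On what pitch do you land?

A minor third up from F4 is Ab4.
Up a minor third from Ab4: Cb5 (3 semitones up).

Cb5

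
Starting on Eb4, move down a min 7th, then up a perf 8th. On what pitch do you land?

F4

Eb4 down a minor seventh → F3 (10 semitones).
Up a perfect octave from F3: F4 (12 semitones up).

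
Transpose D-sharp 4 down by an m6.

Counting six letter names down from D lands on F.
A minor sixth spans 8 semitones, so from D#4 the target pitch is F##3.

F-double-sharp 3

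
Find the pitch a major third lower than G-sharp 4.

E 4

Counting three letter names down from G lands on E.
A major third is 4 semitones; 4 semitones down from G#4 gives E4.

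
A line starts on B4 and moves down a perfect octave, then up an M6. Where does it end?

G#4

B4 down a perfect octave → B3 (12 semitones).
A major sixth up from B3 is G#4.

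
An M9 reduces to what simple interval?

Subtracting seven from the interval number removes an octave: 9 − 7 = 2.
So a major ninth is an octave plus a major second. The quality is unchanged.

major 2nd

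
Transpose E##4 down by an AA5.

A3

Counting five letter names down from E lands on A.
A doubly augmented fifth is 9 semitones; 9 semitones down from E##4 gives A3.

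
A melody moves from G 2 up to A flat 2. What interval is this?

minor 2nd

G to A spans two letter names (G-A): a second.
A major second would be 2 semitones, but G2 to Ab2 is 1 — one semitone narrower, making it a minor second.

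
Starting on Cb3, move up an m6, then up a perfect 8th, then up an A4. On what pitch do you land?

Up a minor sixth from Cb3: Abb3 (8 semitones up).
Up a perfect octave from Abb3: Abb4 (12 semitones up).
Up an augmented fourth from Abb4: Db5 (6 semitones up).

Db5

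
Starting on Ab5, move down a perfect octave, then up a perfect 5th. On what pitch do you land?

Eb5

Down a perfect octave from Ab5: Ab4 (12 semitones down).
A perfect fifth up from Ab4 is Eb5.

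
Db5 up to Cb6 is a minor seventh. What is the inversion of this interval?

M2

Inverted interval numbers add to nine, so a seventh pairs with a second (7 + 2 = 9).
The quality also flips — minor becomes major — giving a major second.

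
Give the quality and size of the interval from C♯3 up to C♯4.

P8

C to C is the same letter name, plus an octave: an octave.
The perfect octave spans 12 semitones, and C#3 to C#4 is exactly 12 semitones — so this is a perfect octave.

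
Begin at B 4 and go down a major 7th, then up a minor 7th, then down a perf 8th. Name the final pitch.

A major seventh down from B4 is C4.
Up a minor seventh from C4: Bb4 (10 semitones up).
Down a perfect octave from Bb4: Bb3 (12 semitones down).

B flat 3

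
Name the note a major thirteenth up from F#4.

The thirteenth's letter: F up six letter names plus an octave → D.
Moving 21 semitones up from F#4 (the size of a major thirteenth) reaches D#6.

D#6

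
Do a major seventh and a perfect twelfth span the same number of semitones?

No

11 semitones (major seventh) vs 19 semitones (perfect twelfth): not equal.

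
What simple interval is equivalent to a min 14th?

Take out an octave (7 from the number): 14 − 7 = 7.
Quality carries through unchanged, so the simple form is a minor seventh.

minor 7th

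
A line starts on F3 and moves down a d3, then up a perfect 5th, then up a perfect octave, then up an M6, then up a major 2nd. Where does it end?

G##5

Down a diminished third from F3: D#3 (2 semitones down).
A perfect fifth up from D#3 is A#3.
Up a perfect octave from A#3: A#4 (12 semitones up).
A#4 up a major sixth → F##5 (9 semitones).
F##5 up a major second → G##5 (2 semitones).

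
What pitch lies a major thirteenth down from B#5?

Counting six letter names plus an octave down from B lands on D.
A major thirteenth spans 21 semitones, so from B#5 the target pitch is D#4.

D#4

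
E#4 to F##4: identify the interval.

E to F spans two letter names (E-F), so the interval is some kind of second.
Counting semitones, E#4→F##4 is 2, which is the major second.

major 2nd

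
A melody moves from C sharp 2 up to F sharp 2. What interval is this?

C to F spans four letter names (C-D-E-F): a fourth.
Counting semitones, C#2→F#2 is 5, which is the perfect fourth.

perfect 4th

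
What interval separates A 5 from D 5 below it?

Descending from A5 to D5 is the same interval as ascending D5 to A5.
D to A spans five letter names (D-E-F-G-A) — that makes it a fifth of some quality.
The perfect fifth spans 7 semitones, and D5 to A5 is exactly 7 semitones — so this is a perfect fifth.

perfect 5th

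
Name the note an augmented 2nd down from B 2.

A-flat 2

The second takes the letter from B down to A.
An augmented second is 3 semitones; 3 semitones down from B2 gives Ab2.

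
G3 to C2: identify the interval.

perfect 12th

Descending from G3 to C2 is the same interval as ascending C2 to G3.
C to G spans five letter names (C-D-E-F-G), plus an octave, so the interval is some kind of twelfth.
C2 to G3 is 19 semitones, matching the perfect twelfth exactly, so the quality is perfect.
(Equivalently, a compound perfect fifth: a perfect fifth plus an octave.)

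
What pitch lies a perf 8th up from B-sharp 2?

B-sharp 3

An octave keeps the letter name B, an octave up from B.
A perfect octave spans 12 semitones, so from B#2 the target pitch is B#3.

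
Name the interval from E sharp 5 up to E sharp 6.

E to E is the same letter name, plus an octave, so the interval is some kind of octave.
The perfect octave spans 12 semitones, and E#5 to E#6 is exactly 12 semitones — so this is a perfect octave.

perfect 8th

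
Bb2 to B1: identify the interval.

d8

Descending from Bb2 to B1 is the same interval as ascending B1 to Bb2.
B to B is the same letter name, plus an octave, so the interval is some kind of octave.
A perfect octave would be 12 semitones; B1 to Bb2 is 11, one semitone narrower, so the interval is diminished.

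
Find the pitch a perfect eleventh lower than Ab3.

Eb2

The eleventh's letter: A down four letter names plus an octave → E.
A perfect eleventh is 17 semitones; 17 semitones down from Ab3 gives Eb2.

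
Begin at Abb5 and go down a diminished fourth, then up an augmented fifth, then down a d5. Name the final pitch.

Down a diminished fourth from Abb5: Eb5 (4 semitones down).
An augmented fifth up from Eb5 is B5.
A diminished fifth down from B5 is E#5.

E#5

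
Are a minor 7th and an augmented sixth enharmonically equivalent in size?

Yes

A minor seventh spans 10 semitones, and an augmented sixth also spans 10 semitones — they're enharmonic.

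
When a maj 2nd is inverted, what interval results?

minor seventh

The rule of nine gives the new number: 9 − 2 = 7, so a second becomes a seventh.
Quality inverts too: major becomes minor. That makes the inversion a minor seventh.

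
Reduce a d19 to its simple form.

Each octave removed subtracts seven from the number: 19 − 14 = 5.
Quality carries through unchanged, so the simple form is a diminished fifth.

d5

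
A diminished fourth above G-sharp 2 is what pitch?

Four letter names up from G: C.
Moving 4 semitones up from G#2 (the size of a diminished fourth) reaches C3.

C 3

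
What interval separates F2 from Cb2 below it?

Descending from F2 to Cb2 is the same interval as ascending Cb2 to F2.
C to F spans four letter names (C-D-E-F) — that makes it a fourth of some quality.
The perfect fourth is 5 semitones; here we have 6, one semitone wider: augmented.

augmented 4th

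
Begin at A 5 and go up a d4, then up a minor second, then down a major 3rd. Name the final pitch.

C double-flat 6

Up a diminished fourth from A5: Db6 (4 semitones up).
A minor second up from Db6 is Ebb6.
Ebb6 down a major third → Cbb6 (4 semitones).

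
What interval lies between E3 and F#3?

major 2nd

E to F spans two letter names (E-F): a second.
E3 to F#3 is 2 semitones, matching the major second exactly, so the quality is major.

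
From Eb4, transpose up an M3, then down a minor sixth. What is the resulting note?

B3

Eb4 up a major third → G4 (4 semitones).
Down a minor sixth from G4: B3 (8 semitones down).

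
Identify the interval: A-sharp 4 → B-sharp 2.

m14

Descending from A#4 to B#2 is the same interval as ascending B#2 to A#4.
B to A spans seven letter names (B-C-D-E-F-G-A), plus an octave — that makes it a fourteenth of some quality.
B#2 to A#4 is 22 semitones, a half step short of the major fourteenth (23), so this is minor.
(Equivalently, a compound minor seventh: a minor seventh plus an octave.)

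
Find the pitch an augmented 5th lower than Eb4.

Counting five letter names down from E lands on A.
An augmented fifth is 8 semitones; 8 semitones down from Eb4 gives Abb3.

Abb3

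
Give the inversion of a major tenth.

m6

First reduce the compound major tenth to its simple form, a major third.
Interval numbers invert to sum to nine: 3 + 6 = 9, so a third inverts to a sixth.
Quality inverts too: major becomes minor. That makes the inversion a minor sixth.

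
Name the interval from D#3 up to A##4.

D to A spans five letter names (D-E-F-G-A), plus an octave: a twelfth.
The perfect twelfth is 19 semitones; here we have 20, one semitone wider: augmented.
(Equivalently, a compound augmented fifth: an augmented fifth plus an octave.)

augmented 12th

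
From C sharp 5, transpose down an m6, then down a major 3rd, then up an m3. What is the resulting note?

Down a minor sixth from C#5: E#4 (8 semitones down).
Down a major third from E#4: C#4 (4 semitones down).
Up a minor third from C#4: E4 (3 semitones up).

E 4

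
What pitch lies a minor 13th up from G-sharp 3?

The thirteenth's letter: G up six letter names plus an octave → E.
A minor thirteenth is 20 semitones; 20 semitones up from G#3 gives E5.

E 5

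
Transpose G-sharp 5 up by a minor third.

B 5

Three letter names up from G: B.
A minor third is 3 semitones; 3 semitones up from G#5 gives B5.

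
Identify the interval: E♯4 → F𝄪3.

m7

Descending from E#4 to F##3 is the same interval as ascending F##3 to E#4.
F to E spans seven letter names (F-G-A-B-C-D-E): a seventh.
At 10 semitones, F##3→E#4 falls one short of a major seventh: minor.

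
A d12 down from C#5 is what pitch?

Five letters down from C (plus an octave) reaches F.
Moving 18 semitones down from C#5 (the size of a diminished twelfth) reaches F##3.

F##3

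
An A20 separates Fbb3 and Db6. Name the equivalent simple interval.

augmented 6th

Take out 2 octaves (14 from the number): 20 − 14 = 6.
So an augmented twentieth is 2 octaves plus an augmented sixth. The quality is unchanged.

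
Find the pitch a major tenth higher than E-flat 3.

Counting three letter names plus an octave up from E lands on G.
Moving 16 semitones up from Eb3 (the size of a major tenth) reaches G4.

G 4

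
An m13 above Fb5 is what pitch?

Six letters up from F (plus an octave) reaches D.
A minor thirteenth is 20 semitones; 20 semitones up from Fb5 gives Dbb7.

Dbb7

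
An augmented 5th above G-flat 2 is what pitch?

Five letter names up from G: D.
Moving 8 semitones up from Gb2 (the size of an augmented fifth) reaches D3.

D 3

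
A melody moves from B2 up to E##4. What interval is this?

B to E spans four letter names (B-C-D-E), plus an octave — that makes it an eleventh of some quality.
The perfect eleventh is 17 semitones; here we have 19, two semitones wider: doubly augmented.
(Equivalently, a compound doubly augmented fourth: a doubly augmented fourth plus an octave.)

doubly augmented eleventh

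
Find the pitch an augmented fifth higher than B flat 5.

Five letter names up from B: F.
An augmented fifth spans 8 semitones, so from Bb5 the target pitch is F#6.

F sharp 6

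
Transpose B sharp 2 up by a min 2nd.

C sharp 3

Two letter names up from B: C.
Moving 1 semitone up from B#2 (the size of a minor second) reaches C#3.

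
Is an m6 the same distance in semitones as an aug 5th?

Yes

Both span 8 semitones: a minor sixth and an augmented fifth are the same chromatic distance.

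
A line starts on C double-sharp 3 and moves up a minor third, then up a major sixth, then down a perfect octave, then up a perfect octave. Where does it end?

A minor third up from C##3 is E#3.
A major sixth up from E#3 is C##4.
A perfect octave down from C##4 is C##3.
Up a perfect octave from C##3: C##4 (12 semitones up).

C double-sharp 4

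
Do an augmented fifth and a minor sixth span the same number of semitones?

An augmented fifth = 8 semitones = a minor sixth; enharmonically equal.

Yes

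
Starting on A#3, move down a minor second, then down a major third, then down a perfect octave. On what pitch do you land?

E#2

Down a minor second from A#3: G##3 (1 semitone down).
Down a major third from G##3: E#3 (4 semitones down).
A perfect octave down from E#3 is E#2.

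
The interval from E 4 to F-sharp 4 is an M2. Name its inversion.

Inverted interval numbers add to nine, so a second pairs with a seventh (2 + 7 = 9).
And major becomes minor under inversion, so we get a minor seventh.

minor seventh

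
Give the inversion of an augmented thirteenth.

d3

First reduce the compound augmented thirteenth to its simple form, an augmented sixth.
Inverted interval numbers add to nine, so a sixth pairs with a third (6 + 3 = 9).
And augmented becomes diminished under inversion, so we get a diminished third.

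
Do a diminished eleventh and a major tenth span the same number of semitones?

Both span 16 semitones: a diminished eleventh and a major tenth are the same chromatic distance.

Yes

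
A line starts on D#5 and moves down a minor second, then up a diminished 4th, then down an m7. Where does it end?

D#5 down a minor second → C##5 (1 semitone).
A diminished fourth up from C##5 is F#5.
A minor seventh down from F#5 is G#4.

G#4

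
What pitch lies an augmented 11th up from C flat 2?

F 3

Counting four letter names plus an octave up from C lands on F.
An augmented eleventh spans 18 semitones, so from Cb2 the target pitch is F3.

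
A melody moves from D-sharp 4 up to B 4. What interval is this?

minor sixth

D to B spans six letter names (D-E-F-G-A-B), so the interval is some kind of sixth.
At 8 semitones, D#4→B4 falls one short of a major sixth: minor.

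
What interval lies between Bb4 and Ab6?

B to A spans seven letter names (B-C-D-E-F-G-A), plus an octave: a fourteenth.
Bb4 to Ab6 is 22 semitones, a half step short of the major fourteenth (23), so this is minor.
(Equivalently, a compound minor seventh: a minor seventh plus an octave.)

minor fourteenth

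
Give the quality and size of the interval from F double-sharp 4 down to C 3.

Descending from F##4 to C3 is the same interval as ascending C3 to F##4.
C to F spans four letter names (C-D-E-F), plus an octave, so the interval is some kind of eleventh.
The perfect eleventh is 17 semitones; here we have 19, two semitones wider: doubly augmented.
(Equivalently, a compound doubly augmented fourth: a doubly augmented fourth plus an octave.)

AA11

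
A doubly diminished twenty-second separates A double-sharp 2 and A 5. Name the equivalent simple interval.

dd8

Each octave removed subtracts seven from the number: 22 − 14 = 8.
So a doubly diminished twenty-second is 2 octaves plus a doubly diminished octave. The quality is unchanged.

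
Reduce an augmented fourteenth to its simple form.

Take out an octave (7 from the number): 14 − 7 = 7.
So an augmented fourteenth is an octave plus an augmented seventh. The quality is unchanged.

augmented 7th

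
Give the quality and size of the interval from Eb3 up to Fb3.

minor second

E to F spans two letter names (E-F), so the interval is some kind of second.
A major second would be 2 semitones, but Eb3 to Fb3 is 1 — one semitone narrower, making it a minor second.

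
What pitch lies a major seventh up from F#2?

Counting seven letter names up from F lands on E.
Moving 11 semitones up from F#2 (the size of a major seventh) reaches E#3.

E#3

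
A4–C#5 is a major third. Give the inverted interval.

The rule of nine gives the new number: 9 − 3 = 6, so a third becomes a sixth.
Quality inverts too: major becomes minor. That makes the inversion a minor sixth.

m6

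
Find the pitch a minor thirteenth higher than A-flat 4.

Six letters up from A (plus an octave) reaches F.
Moving 20 semitones up from Ab4 (the size of a minor thirteenth) reaches Fb6.

F-flat 6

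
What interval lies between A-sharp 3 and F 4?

diminished 6th

A to F spans six letter names (A-B-C-D-E-F), so the interval is some kind of sixth.
A major sixth would be 9 semitones; A#3 to F4 is 7, two semitones narrower, so the interval is diminished.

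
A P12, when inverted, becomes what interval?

First reduce the compound perfect twelfth to its simple form, a perfect fifth.
Inverted interval numbers add to nine, so a fifth pairs with a fourth (5 + 4 = 9).
And perfect stays perfect under inversion, so we get a perfect fourth.

perfect fourth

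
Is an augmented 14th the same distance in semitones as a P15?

Yes

An augmented fourteenth = 24 semitones = a perfect fifteenth; enharmonically equal.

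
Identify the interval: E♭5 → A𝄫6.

diminished 11th

E to A spans four letter names (E-F-G-A), plus an octave — that makes it an eleventh of some quality.
A perfect eleventh would be 17 semitones; Eb5 to Abb6 is 16, one semitone narrower, so the interval is diminished.
(Equivalently, a compound diminished fourth: a diminished fourth plus an octave.)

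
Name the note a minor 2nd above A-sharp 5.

B 5

Counting two letter names up from A lands on B.
A minor second spans 1 semitone, so from A#5 the target pitch is B5.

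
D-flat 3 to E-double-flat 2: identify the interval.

M7

Descending from Db3 to Ebb2 is the same interval as ascending Ebb2 to Db3.
E to D spans seven letter names (E-F-G-A-B-C-D) — that makes it a seventh of some quality.
The major seventh spans 11 semitones, and Ebb2 to Db3 is exactly 11 semitones — so this is a major seventh.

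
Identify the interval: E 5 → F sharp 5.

major second

E to F spans two letter names (E-F): a second.
The major second spans 2 semitones, and E5 to F#5 is exactly 2 semitones — so this is a major second.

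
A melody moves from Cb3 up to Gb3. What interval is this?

P5

C to G spans five letter names (C-D-E-F-G) — that makes it a fifth of some quality.
Counting semitones, Cb3→Gb3 is 7, which is the perfect fifth.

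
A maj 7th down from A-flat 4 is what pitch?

The seventh takes the letter from A down to B.
A major seventh spans 11 semitones, so from Ab4 the target pitch is Bbb3.

B-double-flat 3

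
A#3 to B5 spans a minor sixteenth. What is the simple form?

minor 2nd

Subtracting seven from the interval number removes an octave: 16 − 14 = 2.
That makes a minor sixteenth a compound minor second — 2 octaves plus a minor second.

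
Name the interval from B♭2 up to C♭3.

B to C spans two letter names (B-C): a second.
At 1 semitone, Bb2→Cb3 falls one short of a major second: minor.

minor 2nd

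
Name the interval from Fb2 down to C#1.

Descending from Fb2 to C#1 is the same interval as ascending C#1 to Fb2.
C to F spans four letter names (C-D-E-F), plus an octave, so the interval is some kind of eleventh.
A perfect eleventh would be 17 semitones; C#1 to Fb2 is 15, two semitones narrower, so the interval is doubly diminished.
(Equivalently, a compound doubly diminished fourth: a doubly diminished fourth plus an octave.)

doubly diminished eleventh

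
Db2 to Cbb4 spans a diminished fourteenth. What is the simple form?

d7

Subtracting seven from the interval number removes an octave: 14 − 7 = 7.
That makes a diminished fourteenth a compound diminished seventh — an octave plus a diminished seventh.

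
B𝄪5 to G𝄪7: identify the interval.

B to G spans six letter names (B-C-D-E-F-G), plus an octave — that makes it a thirteenth of some quality.
B##5 to G##7 is 20 semitones, a half step short of the major thirteenth (21), so this is minor.
(Equivalently, a compound minor sixth: a minor sixth plus an octave.)

minor 13th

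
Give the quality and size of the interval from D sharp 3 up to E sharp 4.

D to E spans two letter names (D-E), plus an octave, so the interval is some kind of ninth.
D#3 to E#4 is 14 semitones, matching the major ninth exactly, so the quality is major.
(Equivalently, a compound major second: a major second plus an octave.)

major 9th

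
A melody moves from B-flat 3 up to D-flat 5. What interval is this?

B to D spans three letter names (B-C-D), plus an octave: a tenth.
A major tenth would be 16 semitones, but Bb3 to Db5 is 15 — one semitone narrower, making it a minor tenth.
(Equivalently, a compound minor third: a minor third plus an octave.)

minor tenth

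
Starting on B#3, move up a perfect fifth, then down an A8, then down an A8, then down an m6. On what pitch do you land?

A1

Up a perfect fifth from B#3: F##4 (7 semitones up).
F##4 down an augmented octave → F#3 (13 semitones).
F#3 down an augmented octave → F2 (13 semitones).
Down a minor sixth from F2: A1 (8 semitones down).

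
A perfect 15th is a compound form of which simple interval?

Each octave removed subtracts seven from the number: 15 − 7 = 8.
So a perfect fifteenth is an octave plus a perfect octave. The quality is unchanged.

P8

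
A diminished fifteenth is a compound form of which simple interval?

d8

Each octave removed subtracts seven from the number: 15 − 7 = 8.
So a diminished fifteenth is an octave plus a diminished octave. The quality is unchanged.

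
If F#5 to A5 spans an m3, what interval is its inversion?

Inverted interval numbers add to nine, so a third pairs with a sixth (3 + 6 = 9).
The quality also flips — minor becomes major — giving a major sixth.

major sixth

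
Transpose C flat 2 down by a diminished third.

A 1

The third takes the letter from C down to A.
A diminished third spans 2 semitones, so from Cb2 the target pitch is A1.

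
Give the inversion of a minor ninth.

First reduce the compound minor ninth to its simple form, a minor second.
The rule of nine gives the new number: 9 − 2 = 7, so a second becomes a seventh.
The quality also flips — minor becomes major — giving a major seventh.

M7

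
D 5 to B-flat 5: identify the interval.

minor sixth

D to B spans six letter names (D-E-F-G-A-B), so the interval is some kind of sixth.
D5 to Bb5 is 8 semitones, a half step short of the major sixth (9), so this is minor.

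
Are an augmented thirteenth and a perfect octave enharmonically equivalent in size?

22 semitones (augmented thirteenth) vs 12 semitones (perfect octave): not equal.

No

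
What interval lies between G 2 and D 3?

P5

G to D spans five letter names (G-A-B-C-D): a fifth.
G2 to D3 is 7 semitones, matching the perfect fifth exactly, so the quality is perfect.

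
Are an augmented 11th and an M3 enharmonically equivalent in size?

18 semitones (augmented eleventh) vs 4 semitones (major third): not equal.

No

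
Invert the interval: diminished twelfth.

First reduce the compound diminished twelfth to its simple form, a diminished fifth.
The rule of nine gives the new number: 9 − 5 = 4, so a fifth becomes a fourth.
The quality also flips — diminished becomes augmented — giving an augmented fourth.

augmented 4th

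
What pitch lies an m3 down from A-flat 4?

F 4

The third takes the letter from A down to F.
A minor third is 3 semitones; 3 semitones down from Ab4 gives F4.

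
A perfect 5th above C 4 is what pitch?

G 4

Five letter names up from C: G.
A perfect fifth spans 7 semitones, so from C4 the target pitch is G4.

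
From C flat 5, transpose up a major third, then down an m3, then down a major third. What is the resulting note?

A major third up from Cb5 is Eb5.
Down a minor third from Eb5: C5 (3 semitones down).
A major third down from C5 is Ab4.

A flat 4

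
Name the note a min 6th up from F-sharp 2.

D 3

Six letter names up from F: D.
A minor sixth is 8 semitones; 8 semitones up from F#2 gives D3.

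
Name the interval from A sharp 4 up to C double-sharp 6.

major tenth

A to C spans three letter names (A-B-C), plus an octave — that makes it a tenth of some quality.
Counting semitones, A#4→C##6 is 16, which is the major tenth.
(Equivalently, a compound major third: a major third plus an octave.)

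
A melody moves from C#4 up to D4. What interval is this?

C to D spans two letter names (C-D), so the interval is some kind of second.
A major second would be 2 semitones, but C#4 to D4 is 1 — one semitone narrower, making it a minor second.

minor 2nd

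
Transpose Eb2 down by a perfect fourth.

The fourth takes the letter from E down to B.
A perfect fourth is 5 semitones; 5 semitones down from Eb2 gives Bb1.

Bb1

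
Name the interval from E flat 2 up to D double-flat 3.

d7

E to D spans seven letter names (E-F-G-A-B-C-D): a seventh.
Eb2 to Dbb3 spans 9 semitones — two semitones narrower than the major seventh (11) — giving a diminished seventh.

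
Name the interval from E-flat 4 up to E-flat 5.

E to E is the same letter name, plus an octave, so the interval is some kind of octave.
The perfect octave spans 12 semitones, and Eb4 to Eb5 is exactly 12 semitones — so this is a perfect octave.

perfect octave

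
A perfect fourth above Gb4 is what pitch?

Cb5

Counting four letter names up from G lands on C.
A perfect fourth spans 5 semitones, so from Gb4 the target pitch is Cb5.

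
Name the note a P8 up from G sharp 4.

G sharp 5

An octave keeps the letter name G, an octave up from G.
A perfect octave is 12 semitones; 12 semitones up from G#4 gives G#5.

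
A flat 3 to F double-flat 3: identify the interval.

Descending from Ab3 to Fbb3 is the same interval as ascending Fbb3 to Ab3.
F to A spans three letter names (F-G-A) — that makes it a third of some quality.
A major third would be 4 semitones; Fbb3 to Ab3 is 5, one semitone wider, so the interval is augmented.

augmented third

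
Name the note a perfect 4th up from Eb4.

Ab4

The fourth takes the letter from E up to A.
A perfect fourth is 5 semitones; 5 semitones up from Eb4 gives Ab4.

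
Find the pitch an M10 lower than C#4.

A2

Three letters down from C (plus an octave) reaches A.
Moving 16 semitones down from C#4 (the size of a major tenth) reaches A2.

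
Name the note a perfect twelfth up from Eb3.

Bb4

The twelfth's letter: E up five letter names plus an octave → B.
A perfect twelfth spans 19 semitones, so from Eb3 the target pitch is Bb4.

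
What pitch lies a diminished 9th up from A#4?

Bb5

The ninth's letter: A up two letter names plus an octave → B.
Moving 12 semitones up from A#4 (the size of a diminished ninth) reaches Bb5.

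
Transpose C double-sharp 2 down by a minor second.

Counting two letter names down from C lands on B.
Moving 1 semitone down from C##2 (the size of a minor second) reaches B##1.

B double-sharp 1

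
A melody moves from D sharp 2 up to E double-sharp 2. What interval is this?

A2

D to E spans two letter names (D-E), so the interval is some kind of second.
D#2 to E##2 spans 3 semitones — one semitone wider than the major second (2) — giving an augmented second.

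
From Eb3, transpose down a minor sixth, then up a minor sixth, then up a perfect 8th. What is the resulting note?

Down a minor sixth from Eb3: G2 (8 semitones down).
Up a minor sixth from G2: Eb3 (8 semitones up).
Eb3 up a perfect octave → Eb4 (12 semitones).

Eb4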